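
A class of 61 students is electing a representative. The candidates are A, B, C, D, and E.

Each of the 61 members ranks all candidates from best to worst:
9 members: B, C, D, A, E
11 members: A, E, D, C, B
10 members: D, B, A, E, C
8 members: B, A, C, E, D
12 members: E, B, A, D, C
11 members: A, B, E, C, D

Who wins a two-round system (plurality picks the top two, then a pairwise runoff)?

B

Round 1 first-place votes: A 22, B 17, C 0, D 10, E 12. A and B advance.
Runoff: A is ranked above B on 22 ballots, B above A on 39.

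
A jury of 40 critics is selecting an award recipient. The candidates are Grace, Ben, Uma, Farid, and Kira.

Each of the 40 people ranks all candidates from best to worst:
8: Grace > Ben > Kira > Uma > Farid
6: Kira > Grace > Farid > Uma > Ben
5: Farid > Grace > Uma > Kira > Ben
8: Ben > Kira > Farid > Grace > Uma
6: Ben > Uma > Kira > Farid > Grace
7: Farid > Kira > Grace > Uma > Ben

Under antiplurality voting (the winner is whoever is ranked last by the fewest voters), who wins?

Last-place votes: Grace 6, Ben 18, Uma 8, Farid 8, Kira 0.

Kira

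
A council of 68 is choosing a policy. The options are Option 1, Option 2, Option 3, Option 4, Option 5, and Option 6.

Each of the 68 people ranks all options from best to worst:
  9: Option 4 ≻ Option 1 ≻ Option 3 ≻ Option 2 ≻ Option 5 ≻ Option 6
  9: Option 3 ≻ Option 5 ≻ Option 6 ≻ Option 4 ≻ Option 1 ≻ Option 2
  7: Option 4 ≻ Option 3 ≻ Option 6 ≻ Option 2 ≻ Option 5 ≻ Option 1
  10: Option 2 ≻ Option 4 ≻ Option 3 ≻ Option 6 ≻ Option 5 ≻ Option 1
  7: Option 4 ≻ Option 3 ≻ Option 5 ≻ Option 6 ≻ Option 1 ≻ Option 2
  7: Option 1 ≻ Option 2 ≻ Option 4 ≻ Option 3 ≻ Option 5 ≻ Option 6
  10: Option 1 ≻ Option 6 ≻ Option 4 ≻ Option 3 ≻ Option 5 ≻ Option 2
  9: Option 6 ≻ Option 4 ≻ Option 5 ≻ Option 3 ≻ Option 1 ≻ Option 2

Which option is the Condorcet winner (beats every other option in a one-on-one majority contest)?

Option 4

Option 4 vs Option 1: 51–17
Option 4 vs Option 2: 51–17
Option 4 vs Option 3: 59–9
Option 4 vs Option 5: 59–9
Option 4 vs Option 6: 40–28
Option 4 beats every other option.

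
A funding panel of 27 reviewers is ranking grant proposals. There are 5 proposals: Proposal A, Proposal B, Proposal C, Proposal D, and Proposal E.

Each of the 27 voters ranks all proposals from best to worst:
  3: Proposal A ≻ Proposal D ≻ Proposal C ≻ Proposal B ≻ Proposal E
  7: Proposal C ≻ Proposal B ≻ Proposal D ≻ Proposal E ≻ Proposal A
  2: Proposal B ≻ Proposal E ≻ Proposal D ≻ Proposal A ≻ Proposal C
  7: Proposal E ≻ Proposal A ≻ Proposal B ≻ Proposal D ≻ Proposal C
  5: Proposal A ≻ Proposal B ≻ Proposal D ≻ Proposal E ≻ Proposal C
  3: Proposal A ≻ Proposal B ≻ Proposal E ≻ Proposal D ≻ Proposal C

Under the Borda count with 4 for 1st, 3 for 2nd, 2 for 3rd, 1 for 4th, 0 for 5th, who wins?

Proposal B

Proposal A: 3×4 + 7×0 + 2×1 + 7×3 + 5×4 + 3×4 = 67
Proposal B: 3×1 + 7×3 + 2×4 + 7×2 + 5×3 + 3×3 = 70
Proposal C: 3×2 + 7×4 + 2×0 + 7×0 + 5×0 + 3×0 = 34
Proposal D: 3×3 + 7×2 + 2×2 + 7×1 + 5×2 + 3×1 = 47
Proposal E: 3×0 + 7×1 + 2×3 + 7×4 + 5×1 + 3×2 = 52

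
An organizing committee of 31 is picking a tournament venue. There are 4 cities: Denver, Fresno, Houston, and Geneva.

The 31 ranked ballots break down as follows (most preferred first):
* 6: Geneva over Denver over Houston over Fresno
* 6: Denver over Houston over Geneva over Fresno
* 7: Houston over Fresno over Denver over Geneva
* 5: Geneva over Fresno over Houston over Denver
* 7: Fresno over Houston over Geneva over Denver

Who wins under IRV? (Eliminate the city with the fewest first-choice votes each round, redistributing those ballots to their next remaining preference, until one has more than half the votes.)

Houston

Round 1: Denver 6, Fresno 7, Houston 7, Geneva 11. Denver eliminated.
Round 2: Fresno 7, Houston 13, Geneva 11. Fresno eliminated.
Round 3: Houston 20, Geneva 11. Houston has a majority (≥16).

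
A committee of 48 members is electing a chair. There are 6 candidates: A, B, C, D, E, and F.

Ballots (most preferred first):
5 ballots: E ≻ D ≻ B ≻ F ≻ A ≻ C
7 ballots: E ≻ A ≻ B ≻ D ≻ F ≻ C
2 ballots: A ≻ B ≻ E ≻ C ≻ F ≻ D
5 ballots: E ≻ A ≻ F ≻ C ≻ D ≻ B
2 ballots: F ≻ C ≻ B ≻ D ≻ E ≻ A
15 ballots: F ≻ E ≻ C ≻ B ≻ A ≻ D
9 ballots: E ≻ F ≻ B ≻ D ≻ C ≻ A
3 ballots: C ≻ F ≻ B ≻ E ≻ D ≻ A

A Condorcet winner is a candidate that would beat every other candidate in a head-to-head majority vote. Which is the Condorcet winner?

E vs A: 46–2
E vs B: 41–7
E vs C: 43–5
E vs D: 46–2
E vs F: 28–20
E beats every other candidate.

E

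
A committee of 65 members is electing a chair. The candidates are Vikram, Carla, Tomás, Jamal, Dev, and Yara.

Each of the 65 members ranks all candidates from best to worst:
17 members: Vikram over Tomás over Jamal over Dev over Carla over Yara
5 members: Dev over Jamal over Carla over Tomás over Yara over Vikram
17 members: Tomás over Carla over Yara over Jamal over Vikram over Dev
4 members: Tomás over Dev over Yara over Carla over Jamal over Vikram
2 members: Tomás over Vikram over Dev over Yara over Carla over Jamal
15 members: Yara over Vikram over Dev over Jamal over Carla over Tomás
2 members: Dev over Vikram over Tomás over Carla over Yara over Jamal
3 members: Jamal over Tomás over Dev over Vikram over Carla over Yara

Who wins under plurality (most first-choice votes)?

First-place votes: Vikram 17, Carla 0, Tomás 23, Jamal 3, Dev 7, Yara 15.

Tomás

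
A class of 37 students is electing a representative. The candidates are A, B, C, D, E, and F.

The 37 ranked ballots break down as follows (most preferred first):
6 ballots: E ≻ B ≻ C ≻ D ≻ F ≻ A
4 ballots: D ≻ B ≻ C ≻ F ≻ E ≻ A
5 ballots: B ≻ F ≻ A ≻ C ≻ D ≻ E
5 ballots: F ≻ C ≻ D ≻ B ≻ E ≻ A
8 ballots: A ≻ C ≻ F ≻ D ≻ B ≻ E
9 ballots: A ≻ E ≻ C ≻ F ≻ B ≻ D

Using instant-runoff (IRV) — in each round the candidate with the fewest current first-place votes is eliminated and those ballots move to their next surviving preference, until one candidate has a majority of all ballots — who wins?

Round 1: A 17, B 5, C 0, D 4, E 6, F 5. C eliminated.
Round 2: A 17, B 5, D 4, E 6, F 5. D eliminated.
Round 3: A 17, B 9, E 6, F 5. F eliminated.
Round 4: A 17, B 14, E 6. E eliminated.
Round 5: A 17, B 20. B has a majority (≥19).

B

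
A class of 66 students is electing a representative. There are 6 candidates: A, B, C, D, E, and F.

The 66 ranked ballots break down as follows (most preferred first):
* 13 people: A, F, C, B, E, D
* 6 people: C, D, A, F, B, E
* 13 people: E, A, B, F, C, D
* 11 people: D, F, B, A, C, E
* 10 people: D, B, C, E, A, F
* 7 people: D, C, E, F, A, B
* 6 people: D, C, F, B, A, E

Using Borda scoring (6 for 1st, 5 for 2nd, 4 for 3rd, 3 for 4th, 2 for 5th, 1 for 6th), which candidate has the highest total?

A: 13×6 + 6×4 + 13×5 + 11×3 + 10×2 + 7×2 + 6×2 = 246
B: 13×3 + 6×2 + 13×4 + 11×4 + 10×5 + 7×1 + 6×3 = 222
C: 13×4 + 6×6 + 13×2 + 11×2 + 10×4 + 7×5 + 6×5 = 241
D: 13×1 + 6×5 + 13×1 + 11×6 + 10×6 + 7×6 + 6×6 = 260
E: 13×2 + 6×1 + 13×6 + 11×1 + 10×3 + 7×4 + 6×1 = 185
F: 13×5 + 6×3 + 13×3 + 11×5 + 10×1 + 7×3 + 6×4 = 232

D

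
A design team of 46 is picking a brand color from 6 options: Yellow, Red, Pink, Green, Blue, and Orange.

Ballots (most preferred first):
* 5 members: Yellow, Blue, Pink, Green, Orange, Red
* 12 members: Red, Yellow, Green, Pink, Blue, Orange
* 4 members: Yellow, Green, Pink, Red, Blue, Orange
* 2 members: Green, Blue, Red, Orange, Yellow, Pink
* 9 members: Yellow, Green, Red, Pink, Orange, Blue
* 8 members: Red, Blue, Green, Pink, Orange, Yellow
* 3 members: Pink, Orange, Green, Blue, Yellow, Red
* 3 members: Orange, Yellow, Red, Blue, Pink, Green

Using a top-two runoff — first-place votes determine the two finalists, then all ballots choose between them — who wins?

Yellow

Round 1 first-place votes: Yellow 18, Red 20, Pink 3, Green 2, Blue 0, Orange 3. Red and Yellow advance.
Runoff: Red is ranked above Yellow on 22 ballots, Yellow above Red on 24.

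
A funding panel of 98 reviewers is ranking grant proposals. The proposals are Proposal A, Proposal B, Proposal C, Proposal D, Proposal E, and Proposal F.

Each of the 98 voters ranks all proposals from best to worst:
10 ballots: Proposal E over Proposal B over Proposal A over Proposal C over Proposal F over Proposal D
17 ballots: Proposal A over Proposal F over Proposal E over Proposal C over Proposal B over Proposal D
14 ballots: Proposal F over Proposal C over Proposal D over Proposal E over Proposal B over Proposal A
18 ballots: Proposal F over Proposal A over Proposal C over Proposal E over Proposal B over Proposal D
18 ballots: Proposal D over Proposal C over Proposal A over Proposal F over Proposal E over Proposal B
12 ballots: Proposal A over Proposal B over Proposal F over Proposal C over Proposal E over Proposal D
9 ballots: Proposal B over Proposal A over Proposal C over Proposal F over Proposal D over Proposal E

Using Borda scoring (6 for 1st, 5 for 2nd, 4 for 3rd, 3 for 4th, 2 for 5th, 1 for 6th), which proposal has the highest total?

Proposal A: 10×4 + 17×6 + 14×1 + 18×5 + 18×4 + 12×6 + 9×5 = 435
Proposal B: 10×5 + 17×2 + 14×2 + 18×2 + 18×1 + 12×5 + 9×6 = 280
Proposal C: 10×3 + 17×3 + 14×5 + 18×4 + 18×5 + 12×3 + 9×4 = 385
Proposal D: 10×1 + 17×1 + 14×4 + 18×1 + 18×6 + 12×1 + 9×2 = 239
Proposal E: 10×6 + 17×4 + 14×3 + 18×3 + 18×2 + 12×2 + 9×1 = 293
Proposal F: 10×2 + 17×5 + 14×6 + 18×6 + 18×3 + 12×4 + 9×3 = 426

Proposal A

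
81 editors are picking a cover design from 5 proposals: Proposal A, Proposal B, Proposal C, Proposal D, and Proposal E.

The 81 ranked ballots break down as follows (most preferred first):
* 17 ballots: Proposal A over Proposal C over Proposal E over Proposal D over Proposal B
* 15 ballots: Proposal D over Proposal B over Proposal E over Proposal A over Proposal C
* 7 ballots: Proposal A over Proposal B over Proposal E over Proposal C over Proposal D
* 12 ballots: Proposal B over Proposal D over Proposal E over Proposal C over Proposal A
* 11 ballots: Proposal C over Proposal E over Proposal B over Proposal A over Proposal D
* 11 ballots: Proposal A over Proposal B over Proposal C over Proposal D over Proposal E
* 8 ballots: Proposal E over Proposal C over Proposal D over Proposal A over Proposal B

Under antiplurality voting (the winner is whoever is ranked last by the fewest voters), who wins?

Last-place votes: Proposal A 12, Proposal B 25, Proposal C 15, Proposal D 18, Proposal E 11.

Proposal E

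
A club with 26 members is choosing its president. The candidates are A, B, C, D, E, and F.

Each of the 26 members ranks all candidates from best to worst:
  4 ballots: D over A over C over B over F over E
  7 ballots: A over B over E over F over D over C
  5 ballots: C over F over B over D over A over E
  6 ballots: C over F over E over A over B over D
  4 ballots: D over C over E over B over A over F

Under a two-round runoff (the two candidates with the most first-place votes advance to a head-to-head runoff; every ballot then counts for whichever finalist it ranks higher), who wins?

D

Round 1 first-place votes: A 7, B 0, C 11, D 8, E 0, F 0. C and D advance.
Runoff: C is ranked above D on 11 ballots, D above C on 15.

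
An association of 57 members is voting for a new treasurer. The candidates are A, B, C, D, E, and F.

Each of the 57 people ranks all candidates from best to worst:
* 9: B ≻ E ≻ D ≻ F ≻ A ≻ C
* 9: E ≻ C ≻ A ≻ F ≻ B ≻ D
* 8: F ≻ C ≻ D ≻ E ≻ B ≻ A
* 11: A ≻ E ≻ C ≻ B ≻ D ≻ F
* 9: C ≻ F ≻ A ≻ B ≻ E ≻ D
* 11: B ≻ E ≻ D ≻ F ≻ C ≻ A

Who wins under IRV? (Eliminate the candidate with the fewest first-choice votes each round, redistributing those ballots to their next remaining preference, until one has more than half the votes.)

C

Round 1: A 11, B 20, C 9, D 0, E 9, F 8. D eliminated.
Round 2: A 11, B 20, C 9, E 9, F 8. F eliminated.
Round 3: A 11, B 20, C 17, E 9. E eliminated.
Round 4: A 11, B 20, C 26. A eliminated.
Round 5: B 20, C 37. C has a majority (≥29).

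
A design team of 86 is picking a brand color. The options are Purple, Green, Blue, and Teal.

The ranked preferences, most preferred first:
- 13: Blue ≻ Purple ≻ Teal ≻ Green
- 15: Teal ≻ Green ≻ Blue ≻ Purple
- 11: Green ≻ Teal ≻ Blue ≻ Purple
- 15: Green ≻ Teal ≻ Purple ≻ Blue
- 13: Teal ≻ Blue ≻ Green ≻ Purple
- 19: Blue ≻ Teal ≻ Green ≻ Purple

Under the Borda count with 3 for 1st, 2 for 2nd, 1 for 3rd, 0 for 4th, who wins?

Purple: 13×2 + 15×0 + 11×0 + 15×1 + 13×0 + 19×0 = 41
Green: 13×0 + 15×2 + 11×3 + 15×3 + 13×1 + 19×1 = 140
Blue: 13×3 + 15×1 + 11×1 + 15×0 + 13×2 + 19×3 = 148
Teal: 13×1 + 15×3 + 11×2 + 15×2 + 13×3 + 19×2 = 187

Teal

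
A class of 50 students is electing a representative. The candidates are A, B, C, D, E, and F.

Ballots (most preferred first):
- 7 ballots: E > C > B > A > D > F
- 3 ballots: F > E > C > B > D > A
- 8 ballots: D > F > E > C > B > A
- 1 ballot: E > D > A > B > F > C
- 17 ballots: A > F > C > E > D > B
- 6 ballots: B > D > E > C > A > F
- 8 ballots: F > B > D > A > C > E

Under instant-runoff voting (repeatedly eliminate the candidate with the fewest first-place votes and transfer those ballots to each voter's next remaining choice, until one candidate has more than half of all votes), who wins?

D

Round 1: A 17, B 6, C 0, D 8, E 8, F 11. C eliminated.
Round 2: A 17, B 6, D 8, E 8, F 11. B eliminated.
Round 3: A 17, D 14, E 8, F 11. E eliminated.
Round 4: A 24, D 15, F 11. F eliminated.
Round 5: A 24, D 26. D has a majority (≥26).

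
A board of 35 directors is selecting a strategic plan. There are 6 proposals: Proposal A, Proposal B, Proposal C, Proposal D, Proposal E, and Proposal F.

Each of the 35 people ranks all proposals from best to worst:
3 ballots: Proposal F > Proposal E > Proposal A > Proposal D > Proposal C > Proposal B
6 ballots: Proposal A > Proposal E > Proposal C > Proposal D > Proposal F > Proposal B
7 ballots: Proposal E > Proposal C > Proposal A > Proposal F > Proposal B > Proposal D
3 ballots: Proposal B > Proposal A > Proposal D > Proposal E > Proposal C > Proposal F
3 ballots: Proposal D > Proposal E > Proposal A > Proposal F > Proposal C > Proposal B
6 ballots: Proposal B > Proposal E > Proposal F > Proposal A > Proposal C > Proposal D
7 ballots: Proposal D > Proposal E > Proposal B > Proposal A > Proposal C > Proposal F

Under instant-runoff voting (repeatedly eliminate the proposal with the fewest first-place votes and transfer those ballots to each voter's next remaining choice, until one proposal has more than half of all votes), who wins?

Proposal E

Round 1: Proposal A 6, Proposal B 9, Proposal C 0, Proposal D 10, Proposal E 7, Proposal F 3. Proposal C eliminated.
Round 2: Proposal A 6, Proposal B 9, Proposal D 10, Proposal E 7, Proposal F 3. Proposal F eliminated.
Round 3: Proposal A 6, Proposal B 9, Proposal D 10, Proposal E 10. Proposal A eliminated.
Round 4: Proposal B 9, Proposal D 10, Proposal E 16. Proposal B eliminated.
Round 5: Proposal D 13, Proposal E 22. Proposal E has a majority (≥18).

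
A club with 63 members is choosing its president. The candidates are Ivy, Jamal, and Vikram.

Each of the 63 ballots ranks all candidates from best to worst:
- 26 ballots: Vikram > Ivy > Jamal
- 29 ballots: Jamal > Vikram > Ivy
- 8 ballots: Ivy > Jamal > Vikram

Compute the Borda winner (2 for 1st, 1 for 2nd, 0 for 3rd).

Vikram

Ivy: 26×1 + 29×0 + 8×2 = 42
Jamal: 26×0 + 29×2 + 8×1 = 66
Vikram: 26×2 + 29×1 + 8×0 = 81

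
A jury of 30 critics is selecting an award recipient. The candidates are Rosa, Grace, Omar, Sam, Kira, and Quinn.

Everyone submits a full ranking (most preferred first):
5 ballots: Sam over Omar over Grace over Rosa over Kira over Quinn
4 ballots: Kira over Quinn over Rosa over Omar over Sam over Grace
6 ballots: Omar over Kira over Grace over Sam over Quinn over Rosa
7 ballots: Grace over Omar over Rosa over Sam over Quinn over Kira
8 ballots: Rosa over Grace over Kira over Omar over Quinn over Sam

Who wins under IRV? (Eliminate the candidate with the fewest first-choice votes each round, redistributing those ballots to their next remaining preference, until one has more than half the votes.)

Omar

Round 1: Rosa 8, Grace 7, Omar 6, Sam 5, Kira 4, Quinn 0. Quinn eliminated.
Round 2: Rosa 8, Grace 7, Omar 6, Sam 5, Kira 4. Kira eliminated.
Round 3: Rosa 12, Grace 7, Omar 6, Sam 5. Sam eliminated.
Round 4: Rosa 12, Grace 7, Omar 11. Grace eliminated.
Round 5: Rosa 12, Omar 18. Omar has a majority (≥16).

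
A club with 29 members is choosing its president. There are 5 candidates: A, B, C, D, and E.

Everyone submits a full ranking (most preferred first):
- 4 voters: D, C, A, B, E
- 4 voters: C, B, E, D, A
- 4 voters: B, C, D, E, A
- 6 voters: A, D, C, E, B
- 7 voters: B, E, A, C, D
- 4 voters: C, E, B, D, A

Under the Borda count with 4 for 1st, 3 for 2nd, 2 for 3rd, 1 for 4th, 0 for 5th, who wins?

A: 4×2 + 4×0 + 4×0 + 6×4 + 7×2 + 4×0 = 46
B: 4×1 + 4×3 + 4×4 + 6×0 + 7×4 + 4×2 = 68
C: 4×3 + 4×4 + 4×3 + 6×2 + 7×1 + 4×4 = 75
D: 4×4 + 4×1 + 4×2 + 6×3 + 7×0 + 4×1 = 50
E: 4×0 + 4×2 + 4×1 + 6×1 + 7×3 + 4×3 = 51

C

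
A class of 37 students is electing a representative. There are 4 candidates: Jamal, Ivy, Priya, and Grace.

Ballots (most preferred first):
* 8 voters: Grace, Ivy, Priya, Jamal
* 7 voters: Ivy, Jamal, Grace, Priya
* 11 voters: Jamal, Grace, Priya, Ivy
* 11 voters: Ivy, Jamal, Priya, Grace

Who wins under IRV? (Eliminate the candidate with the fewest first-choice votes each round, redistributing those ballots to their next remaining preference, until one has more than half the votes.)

Ivy

Round 1: Jamal 11, Ivy 18, Priya 0, Grace 8. Priya eliminated.
Round 2: Jamal 11, Ivy 18, Grace 8. Grace eliminated.
Round 3: Jamal 11, Ivy 26. Ivy has a majority (≥19).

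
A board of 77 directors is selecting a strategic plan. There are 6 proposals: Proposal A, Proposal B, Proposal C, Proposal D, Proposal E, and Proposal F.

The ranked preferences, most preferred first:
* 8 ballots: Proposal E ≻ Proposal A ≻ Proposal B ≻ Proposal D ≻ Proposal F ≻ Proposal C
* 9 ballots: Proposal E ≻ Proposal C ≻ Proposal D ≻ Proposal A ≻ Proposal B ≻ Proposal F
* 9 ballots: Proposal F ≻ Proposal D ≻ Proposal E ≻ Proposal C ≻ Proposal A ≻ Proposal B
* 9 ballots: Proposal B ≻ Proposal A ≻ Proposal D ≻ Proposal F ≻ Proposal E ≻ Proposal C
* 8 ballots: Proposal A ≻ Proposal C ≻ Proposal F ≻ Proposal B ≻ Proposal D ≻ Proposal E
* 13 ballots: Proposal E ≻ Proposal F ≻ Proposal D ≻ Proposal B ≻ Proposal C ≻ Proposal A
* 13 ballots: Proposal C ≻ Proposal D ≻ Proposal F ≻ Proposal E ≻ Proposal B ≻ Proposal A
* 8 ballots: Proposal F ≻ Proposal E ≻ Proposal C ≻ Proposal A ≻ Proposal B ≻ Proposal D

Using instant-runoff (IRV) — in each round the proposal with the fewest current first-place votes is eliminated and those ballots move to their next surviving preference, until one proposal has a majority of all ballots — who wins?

Proposal F

Round 1: Proposal A 8, Proposal B 9, Proposal C 13, Proposal D 0, Proposal E 30, Proposal F 17. Proposal D eliminated.
Round 2: Proposal A 8, Proposal B 9, Proposal C 13, Proposal E 30, Proposal F 17. Proposal A eliminated.
Round 3: Proposal B 9, Proposal C 21, Proposal E 30, Proposal F 17. Proposal B eliminated.
Round 4: Proposal C 21, Proposal E 30, Proposal F 26. Proposal C eliminated.
Round 5: Proposal E 30, Proposal F 47. Proposal F has a majority (≥39).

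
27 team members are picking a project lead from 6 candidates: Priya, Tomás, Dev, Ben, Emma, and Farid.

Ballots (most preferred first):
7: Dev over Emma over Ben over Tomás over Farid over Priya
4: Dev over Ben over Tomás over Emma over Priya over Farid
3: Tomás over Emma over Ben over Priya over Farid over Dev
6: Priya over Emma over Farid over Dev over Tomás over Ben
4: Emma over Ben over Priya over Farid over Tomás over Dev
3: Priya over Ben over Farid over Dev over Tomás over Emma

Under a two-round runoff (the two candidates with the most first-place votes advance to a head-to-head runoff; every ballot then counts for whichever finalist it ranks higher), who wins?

Priya

Round 1 first-place votes: Priya 9, Tomás 3, Dev 11, Ben 0, Emma 4, Farid 0. Dev and Priya advance.
Runoff: Dev is ranked above Priya on 11 ballots, Priya above Dev on 16.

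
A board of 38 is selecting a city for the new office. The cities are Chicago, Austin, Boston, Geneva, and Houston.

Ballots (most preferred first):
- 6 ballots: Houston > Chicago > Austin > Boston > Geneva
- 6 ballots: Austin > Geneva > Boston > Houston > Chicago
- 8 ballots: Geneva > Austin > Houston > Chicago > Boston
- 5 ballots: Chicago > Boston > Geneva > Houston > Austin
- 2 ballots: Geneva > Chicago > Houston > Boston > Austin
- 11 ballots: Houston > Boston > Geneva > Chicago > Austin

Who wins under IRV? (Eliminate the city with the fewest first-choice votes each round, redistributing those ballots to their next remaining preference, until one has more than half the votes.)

Round 1: Chicago 5, Austin 6, Boston 0, Geneva 10, Houston 17. Boston eliminated.
Round 2: Chicago 5, Austin 6, Geneva 10, Houston 17. Chicago eliminated.
Round 3: Austin 6, Geneva 15, Houston 17. Austin eliminated.
Round 4: Geneva 21, Houston 17. Geneva has a majority (≥20).

Geneva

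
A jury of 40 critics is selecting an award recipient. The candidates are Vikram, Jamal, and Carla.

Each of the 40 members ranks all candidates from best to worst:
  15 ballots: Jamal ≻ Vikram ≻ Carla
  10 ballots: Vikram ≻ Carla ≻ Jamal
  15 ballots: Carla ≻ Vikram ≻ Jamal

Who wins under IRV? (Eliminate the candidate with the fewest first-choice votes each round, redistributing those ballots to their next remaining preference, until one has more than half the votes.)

Round 1: Vikram 10, Jamal 15, Carla 15. Vikram eliminated.
Round 2: Jamal 15, Carla 25. Carla has a majority (≥21).

Carla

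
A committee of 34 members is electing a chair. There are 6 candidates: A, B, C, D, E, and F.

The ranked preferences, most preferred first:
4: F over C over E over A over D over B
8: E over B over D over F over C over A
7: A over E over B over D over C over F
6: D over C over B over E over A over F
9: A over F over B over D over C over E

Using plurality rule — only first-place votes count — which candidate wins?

A

First-place votes: A 16, B 0, C 0, D 6, E 8, F 4.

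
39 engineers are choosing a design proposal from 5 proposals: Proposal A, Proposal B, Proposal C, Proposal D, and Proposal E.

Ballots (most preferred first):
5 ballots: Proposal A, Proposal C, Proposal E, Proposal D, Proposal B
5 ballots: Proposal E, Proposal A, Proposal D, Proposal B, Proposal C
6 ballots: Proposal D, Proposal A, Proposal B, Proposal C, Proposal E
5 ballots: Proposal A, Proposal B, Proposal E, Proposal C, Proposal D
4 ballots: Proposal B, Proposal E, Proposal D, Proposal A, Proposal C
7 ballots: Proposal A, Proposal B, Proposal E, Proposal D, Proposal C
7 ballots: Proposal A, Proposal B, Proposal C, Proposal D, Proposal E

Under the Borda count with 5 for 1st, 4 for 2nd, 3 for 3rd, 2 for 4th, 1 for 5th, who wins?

Proposal A: 5×5 + 5×4 + 6×4 + 5×5 + 4×2 + 7×5 + 7×5 = 172
Proposal B: 5×1 + 5×2 + 6×3 + 5×4 + 4×5 + 7×4 + 7×4 = 129
Proposal C: 5×4 + 5×1 + 6×2 + 5×2 + 4×1 + 7×1 + 7×3 = 79
Proposal D: 5×2 + 5×3 + 6×5 + 5×1 + 4×3 + 7×2 + 7×2 = 100
Proposal E: 5×3 + 5×5 + 6×1 + 5×3 + 4×4 + 7×3 + 7×1 = 105

Proposal A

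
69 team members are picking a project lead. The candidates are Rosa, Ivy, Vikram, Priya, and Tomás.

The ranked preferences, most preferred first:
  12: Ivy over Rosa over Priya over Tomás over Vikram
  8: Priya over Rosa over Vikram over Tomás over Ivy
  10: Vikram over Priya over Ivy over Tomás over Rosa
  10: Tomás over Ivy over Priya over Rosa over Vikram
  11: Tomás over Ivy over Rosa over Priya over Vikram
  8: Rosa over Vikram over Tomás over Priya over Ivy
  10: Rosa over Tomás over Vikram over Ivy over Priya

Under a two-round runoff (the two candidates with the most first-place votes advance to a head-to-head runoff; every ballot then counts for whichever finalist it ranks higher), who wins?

Round 1 first-place votes: Rosa 18, Ivy 12, Vikram 10, Priya 8, Tomás 21. Tomás and Rosa advance.
Runoff: Tomás is ranked above Rosa on 31 ballots, Rosa above Tomás on 38.

Rosa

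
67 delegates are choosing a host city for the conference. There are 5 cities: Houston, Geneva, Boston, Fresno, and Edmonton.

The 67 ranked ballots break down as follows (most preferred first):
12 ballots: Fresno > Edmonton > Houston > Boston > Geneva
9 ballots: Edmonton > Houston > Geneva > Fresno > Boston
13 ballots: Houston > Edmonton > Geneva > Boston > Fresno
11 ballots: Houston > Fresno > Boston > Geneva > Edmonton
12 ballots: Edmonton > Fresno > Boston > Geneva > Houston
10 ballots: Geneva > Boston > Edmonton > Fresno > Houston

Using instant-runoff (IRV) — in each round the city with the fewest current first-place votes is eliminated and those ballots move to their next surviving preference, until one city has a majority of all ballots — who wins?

Edmonton

Round 1: Houston 24, Geneva 10, Boston 0, Fresno 12, Edmonton 21. Boston eliminated.
Round 2: Houston 24, Geneva 10, Fresno 12, Edmonton 21. Geneva eliminated.
Round 3: Houston 24, Fresno 12, Edmonton 31. Fresno eliminated.
Round 4: Houston 24, Edmonton 43. Edmonton has a majority (≥34).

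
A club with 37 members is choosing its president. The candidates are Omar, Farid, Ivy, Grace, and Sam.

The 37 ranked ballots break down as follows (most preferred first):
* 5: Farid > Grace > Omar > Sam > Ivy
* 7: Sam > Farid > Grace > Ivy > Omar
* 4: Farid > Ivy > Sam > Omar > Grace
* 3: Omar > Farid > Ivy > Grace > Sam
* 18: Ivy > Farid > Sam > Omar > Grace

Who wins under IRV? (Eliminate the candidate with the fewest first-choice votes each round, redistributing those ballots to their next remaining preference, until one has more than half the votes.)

Farid

Round 1: Omar 3, Farid 9, Ivy 18, Grace 0, Sam 7. Grace eliminated.
Round 2: Omar 3, Farid 9, Ivy 18, Sam 7. Omar eliminated.
Round 3: Farid 12, Ivy 18, Sam 7. Sam eliminated.
Round 4: Farid 19, Ivy 18. Farid has a majority (≥19).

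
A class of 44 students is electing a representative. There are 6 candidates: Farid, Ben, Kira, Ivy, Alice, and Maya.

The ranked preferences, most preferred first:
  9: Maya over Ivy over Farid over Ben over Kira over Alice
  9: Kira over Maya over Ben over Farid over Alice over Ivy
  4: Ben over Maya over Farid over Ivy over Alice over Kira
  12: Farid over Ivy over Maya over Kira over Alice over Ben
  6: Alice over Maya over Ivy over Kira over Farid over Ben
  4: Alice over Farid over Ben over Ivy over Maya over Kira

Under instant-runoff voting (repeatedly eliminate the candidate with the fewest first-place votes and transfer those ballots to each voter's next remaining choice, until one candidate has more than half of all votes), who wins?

Maya

Round 1: Farid 12, Ben 4, Kira 9, Ivy 0, Alice 10, Maya 9. Ivy eliminated.
Round 2: Farid 12, Ben 4, Kira 9, Alice 10, Maya 9. Ben eliminated.
Round 3: Farid 12, Kira 9, Alice 10, Maya 13. Kira eliminated.
Round 4: Farid 12, Alice 10, Maya 22. Alice eliminated.
Round 5: Farid 16, Maya 28. Maya has a majority (≥23).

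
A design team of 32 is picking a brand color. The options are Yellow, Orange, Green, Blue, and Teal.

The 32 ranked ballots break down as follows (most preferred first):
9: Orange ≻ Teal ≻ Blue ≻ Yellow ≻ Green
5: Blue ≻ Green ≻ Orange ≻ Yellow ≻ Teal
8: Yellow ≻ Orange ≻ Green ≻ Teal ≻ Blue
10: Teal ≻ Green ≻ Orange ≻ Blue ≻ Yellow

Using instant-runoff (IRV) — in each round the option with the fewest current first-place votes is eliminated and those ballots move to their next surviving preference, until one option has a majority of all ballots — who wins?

Round 1: Yellow 8, Orange 9, Green 0, Blue 5, Teal 10. Green eliminated.
Round 2: Yellow 8, Orange 9, Blue 5, Teal 10. Blue eliminated.
Round 3: Yellow 8, Orange 14, Teal 10. Yellow eliminated.
Round 4: Orange 22, Teal 10. Orange has a majority (≥17).

Orange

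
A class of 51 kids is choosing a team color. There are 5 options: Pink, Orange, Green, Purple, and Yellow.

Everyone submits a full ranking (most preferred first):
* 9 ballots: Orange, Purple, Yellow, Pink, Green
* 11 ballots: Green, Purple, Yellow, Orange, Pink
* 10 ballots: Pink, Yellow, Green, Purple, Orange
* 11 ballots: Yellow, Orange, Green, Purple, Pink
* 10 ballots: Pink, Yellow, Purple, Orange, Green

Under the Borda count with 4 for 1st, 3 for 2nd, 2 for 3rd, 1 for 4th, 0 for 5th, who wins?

Yellow

Pink: 9×1 + 11×0 + 10×4 + 11×0 + 10×4 = 89
Orange: 9×4 + 11×1 + 10×0 + 11×3 + 10×1 = 90
Green: 9×0 + 11×4 + 10×2 + 11×2 + 10×0 = 86
Purple: 9×3 + 11×3 + 10×1 + 11×1 + 10×2 = 101
Yellow: 9×2 + 11×2 + 10×3 + 11×4 + 10×3 = 144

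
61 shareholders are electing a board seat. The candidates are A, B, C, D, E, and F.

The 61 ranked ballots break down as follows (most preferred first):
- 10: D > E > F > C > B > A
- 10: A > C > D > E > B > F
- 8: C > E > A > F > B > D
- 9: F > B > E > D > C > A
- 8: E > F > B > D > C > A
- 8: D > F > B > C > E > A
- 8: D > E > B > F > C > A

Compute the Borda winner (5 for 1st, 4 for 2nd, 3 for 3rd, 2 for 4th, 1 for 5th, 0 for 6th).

E

A: 10×0 + 10×5 + 8×3 + 9×0 + 8×0 + 8×0 + 8×0 = 74
B: 10×1 + 10×1 + 8×1 + 9×4 + 8×3 + 8×3 + 8×3 = 136
C: 10×2 + 10×4 + 8×5 + 9×1 + 8×1 + 8×2 + 8×1 = 141
D: 10×5 + 10×3 + 8×0 + 9×2 + 8×2 + 8×5 + 8×5 = 194
E: 10×4 + 10×2 + 8×4 + 9×3 + 8×5 + 8×1 + 8×4 = 199
F: 10×3 + 10×0 + 8×2 + 9×5 + 8×4 + 8×4 + 8×2 = 171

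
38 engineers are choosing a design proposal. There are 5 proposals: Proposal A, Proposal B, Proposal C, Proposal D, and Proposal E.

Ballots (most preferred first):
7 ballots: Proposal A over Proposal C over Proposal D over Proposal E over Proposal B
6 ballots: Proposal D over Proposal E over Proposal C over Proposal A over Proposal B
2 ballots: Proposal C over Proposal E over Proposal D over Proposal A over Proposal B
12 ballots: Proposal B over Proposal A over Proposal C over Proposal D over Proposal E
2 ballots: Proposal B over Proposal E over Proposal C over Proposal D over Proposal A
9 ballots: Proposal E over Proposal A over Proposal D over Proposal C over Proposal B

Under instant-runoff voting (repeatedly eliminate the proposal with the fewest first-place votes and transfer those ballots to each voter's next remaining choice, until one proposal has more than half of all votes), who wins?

Proposal E

Round 1: Proposal A 7, Proposal B 14, Proposal C 2, Proposal D 6, Proposal E 9. Proposal C eliminated.
Round 2: Proposal A 7, Proposal B 14, Proposal D 6, Proposal E 11. Proposal D eliminated.
Round 3: Proposal A 7, Proposal B 14, Proposal E 17. Proposal A eliminated.
Round 4: Proposal B 14, Proposal E 24. Proposal E has a majority (≥20).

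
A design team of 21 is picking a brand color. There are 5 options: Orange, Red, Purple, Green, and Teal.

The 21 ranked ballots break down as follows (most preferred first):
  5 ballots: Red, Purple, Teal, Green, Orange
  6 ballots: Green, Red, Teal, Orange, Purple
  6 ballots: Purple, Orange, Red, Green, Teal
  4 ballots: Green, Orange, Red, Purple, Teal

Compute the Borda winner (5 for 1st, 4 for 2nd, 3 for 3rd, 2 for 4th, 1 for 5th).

Orange: 5×1 + 6×2 + 6×4 + 4×4 = 57
Red: 5×5 + 6×4 + 6×3 + 4×3 = 79
Purple: 5×4 + 6×1 + 6×5 + 4×2 = 64
Green: 5×2 + 6×5 + 6×2 + 4×5 = 72
Teal: 5×3 + 6×3 + 6×1 + 4×1 = 43

Red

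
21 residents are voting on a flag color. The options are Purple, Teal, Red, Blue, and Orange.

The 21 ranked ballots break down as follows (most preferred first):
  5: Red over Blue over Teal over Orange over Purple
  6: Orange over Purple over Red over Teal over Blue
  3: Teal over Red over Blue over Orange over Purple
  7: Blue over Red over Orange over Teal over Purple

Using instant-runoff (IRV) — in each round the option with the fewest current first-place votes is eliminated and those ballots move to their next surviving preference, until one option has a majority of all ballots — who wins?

Round 1: Purple 0, Teal 3, Red 5, Blue 7, Orange 6. Purple eliminated.
Round 2: Teal 3, Red 5, Blue 7, Orange 6. Teal eliminated.
Round 3: Red 8, Blue 7, Orange 6. Orange eliminated.
Round 4: Red 14, Blue 7. Red has a majority (≥11).

Red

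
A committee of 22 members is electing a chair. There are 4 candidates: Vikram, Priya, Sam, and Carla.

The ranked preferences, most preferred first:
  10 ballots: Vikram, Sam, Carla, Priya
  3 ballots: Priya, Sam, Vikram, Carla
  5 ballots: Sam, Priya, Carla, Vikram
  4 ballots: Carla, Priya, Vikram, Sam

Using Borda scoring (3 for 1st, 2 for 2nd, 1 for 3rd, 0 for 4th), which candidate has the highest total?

Vikram: 10×3 + 3×1 + 5×0 + 4×1 = 37
Priya: 10×0 + 3×3 + 5×2 + 4×2 = 27
Sam: 10×2 + 3×2 + 5×3 + 4×0 = 41
Carla: 10×1 + 3×0 + 5×1 + 4×3 = 27

Sam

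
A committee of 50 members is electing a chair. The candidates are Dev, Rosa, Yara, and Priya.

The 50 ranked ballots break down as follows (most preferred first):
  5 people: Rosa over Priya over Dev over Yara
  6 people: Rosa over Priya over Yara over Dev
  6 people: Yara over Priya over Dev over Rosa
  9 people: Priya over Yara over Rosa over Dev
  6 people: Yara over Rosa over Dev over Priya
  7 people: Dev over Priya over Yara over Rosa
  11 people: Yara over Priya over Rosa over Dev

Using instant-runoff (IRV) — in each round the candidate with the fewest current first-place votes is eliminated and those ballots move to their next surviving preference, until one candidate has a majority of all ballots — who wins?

Round 1: Dev 7, Rosa 11, Yara 23, Priya 9. Dev eliminated.
Round 2: Rosa 11, Yara 23, Priya 16. Rosa eliminated.
Round 3: Yara 23, Priya 27. Priya has a majority (≥26).

Priya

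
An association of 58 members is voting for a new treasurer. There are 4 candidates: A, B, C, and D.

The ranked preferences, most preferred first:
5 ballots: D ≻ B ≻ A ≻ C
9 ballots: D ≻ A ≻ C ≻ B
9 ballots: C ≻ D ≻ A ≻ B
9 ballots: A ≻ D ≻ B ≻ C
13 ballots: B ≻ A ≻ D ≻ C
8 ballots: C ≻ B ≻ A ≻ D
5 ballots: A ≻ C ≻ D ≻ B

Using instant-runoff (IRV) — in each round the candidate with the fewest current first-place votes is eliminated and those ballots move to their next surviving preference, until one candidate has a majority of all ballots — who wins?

Round 1: A 14, B 13, C 17, D 14. B eliminated.
Round 2: A 27, C 17, D 14. D eliminated.
Round 3: A 41, C 17. A has a majority (≥30).

A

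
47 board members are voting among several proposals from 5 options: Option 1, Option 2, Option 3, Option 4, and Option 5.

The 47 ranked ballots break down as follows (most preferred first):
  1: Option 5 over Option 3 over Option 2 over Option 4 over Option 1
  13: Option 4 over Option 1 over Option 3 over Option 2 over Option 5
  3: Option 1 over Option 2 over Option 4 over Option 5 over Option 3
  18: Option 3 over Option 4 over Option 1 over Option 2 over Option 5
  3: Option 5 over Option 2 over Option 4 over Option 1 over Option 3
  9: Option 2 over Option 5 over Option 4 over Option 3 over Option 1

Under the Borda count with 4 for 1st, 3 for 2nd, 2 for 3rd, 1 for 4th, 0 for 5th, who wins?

Option 1: 1×0 + 13×3 + 3×4 + 18×2 + 3×1 + 9×0 = 90
Option 2: 1×2 + 13×1 + 3×3 + 18×1 + 3×3 + 9×4 = 87
Option 3: 1×3 + 13×2 + 3×0 + 18×4 + 3×0 + 9×1 = 110
Option 4: 1×1 + 13×4 + 3×2 + 18×3 + 3×2 + 9×2 = 137
Option 5: 1×4 + 13×0 + 3×1 + 18×0 + 3×4 + 9×3 = 46

Option 4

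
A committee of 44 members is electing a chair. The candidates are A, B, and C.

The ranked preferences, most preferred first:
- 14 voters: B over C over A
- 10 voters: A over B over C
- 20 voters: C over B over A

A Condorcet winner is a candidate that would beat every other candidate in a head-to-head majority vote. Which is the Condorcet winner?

B

B vs A: 34–10
B vs C: 24–20
B beats every other candidate.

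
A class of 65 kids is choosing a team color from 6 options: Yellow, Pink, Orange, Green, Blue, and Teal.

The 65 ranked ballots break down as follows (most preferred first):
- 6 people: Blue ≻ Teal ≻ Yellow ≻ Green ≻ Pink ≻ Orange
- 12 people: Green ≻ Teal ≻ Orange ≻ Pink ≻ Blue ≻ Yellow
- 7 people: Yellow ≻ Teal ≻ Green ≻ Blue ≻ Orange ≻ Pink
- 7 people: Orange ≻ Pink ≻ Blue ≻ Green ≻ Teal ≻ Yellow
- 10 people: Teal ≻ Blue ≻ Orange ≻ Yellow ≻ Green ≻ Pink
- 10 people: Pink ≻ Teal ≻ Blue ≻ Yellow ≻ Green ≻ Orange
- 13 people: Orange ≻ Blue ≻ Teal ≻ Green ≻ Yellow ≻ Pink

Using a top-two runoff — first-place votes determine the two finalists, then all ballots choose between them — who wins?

Green

Round 1 first-place votes: Yellow 7, Pink 10, Orange 20, Green 12, Blue 6, Teal 10. Orange and Green advance.
Runoff: Orange is ranked above Green on 30 ballots, Green above Orange on 35.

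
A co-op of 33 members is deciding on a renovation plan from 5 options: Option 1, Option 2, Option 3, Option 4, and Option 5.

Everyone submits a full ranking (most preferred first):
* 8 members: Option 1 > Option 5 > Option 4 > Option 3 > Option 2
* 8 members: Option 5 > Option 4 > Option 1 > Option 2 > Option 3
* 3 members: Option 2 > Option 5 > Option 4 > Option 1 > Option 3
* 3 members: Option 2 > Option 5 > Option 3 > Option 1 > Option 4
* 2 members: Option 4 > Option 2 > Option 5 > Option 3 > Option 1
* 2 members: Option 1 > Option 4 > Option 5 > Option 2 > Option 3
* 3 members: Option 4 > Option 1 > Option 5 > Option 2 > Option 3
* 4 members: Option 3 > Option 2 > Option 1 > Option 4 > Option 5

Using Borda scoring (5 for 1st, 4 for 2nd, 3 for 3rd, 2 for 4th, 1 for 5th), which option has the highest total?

Option 1: 8×5 + 8×3 + 3×2 + 3×2 + 2×1 + 2×5 + 3×4 + 4×3 = 112
Option 2: 8×1 + 8×2 + 3×5 + 3×5 + 2×4 + 2×2 + 3×2 + 4×4 = 88
Option 3: 8×2 + 8×1 + 3×1 + 3×3 + 2×2 + 2×1 + 3×1 + 4×5 = 65
Option 4: 8×3 + 8×4 + 3×3 + 3×1 + 2×5 + 2×4 + 3×5 + 4×2 = 109
Option 5: 8×4 + 8×5 + 3×4 + 3×4 + 2×3 + 2×3 + 3×3 + 4×1 = 121

Option 5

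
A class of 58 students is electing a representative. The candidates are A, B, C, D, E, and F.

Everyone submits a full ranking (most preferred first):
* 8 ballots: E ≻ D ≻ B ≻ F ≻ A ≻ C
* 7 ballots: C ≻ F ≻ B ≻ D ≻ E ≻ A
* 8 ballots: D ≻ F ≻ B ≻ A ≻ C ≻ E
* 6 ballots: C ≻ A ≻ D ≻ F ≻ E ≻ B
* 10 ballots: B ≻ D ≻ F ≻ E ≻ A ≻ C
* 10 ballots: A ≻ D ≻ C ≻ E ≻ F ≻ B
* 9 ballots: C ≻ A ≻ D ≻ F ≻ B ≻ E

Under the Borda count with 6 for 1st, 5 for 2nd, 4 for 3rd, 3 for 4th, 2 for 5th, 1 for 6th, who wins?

A: 8×2 + 7×1 + 8×3 + 6×5 + 10×2 + 10×6 + 9×5 = 202
B: 8×4 + 7×4 + 8×4 + 6×1 + 10×6 + 10×1 + 9×2 = 186
C: 8×1 + 7×6 + 8×2 + 6×6 + 10×1 + 10×4 + 9×6 = 206
D: 8×5 + 7×3 + 8×6 + 6×4 + 10×5 + 10×5 + 9×4 = 269
E: 8×6 + 7×2 + 8×1 + 6×2 + 10×3 + 10×3 + 9×1 = 151
F: 8×3 + 7×5 + 8×5 + 6×3 + 10×4 + 10×2 + 9×3 = 204

D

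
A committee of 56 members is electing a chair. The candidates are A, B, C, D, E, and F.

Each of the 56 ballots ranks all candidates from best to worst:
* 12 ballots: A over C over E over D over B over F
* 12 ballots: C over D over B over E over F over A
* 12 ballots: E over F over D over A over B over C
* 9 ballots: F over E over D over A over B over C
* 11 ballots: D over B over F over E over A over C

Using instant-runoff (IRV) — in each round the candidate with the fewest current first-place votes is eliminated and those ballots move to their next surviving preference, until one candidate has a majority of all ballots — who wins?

E

Round 1: A 12, B 0, C 12, D 11, E 12, F 9. B eliminated.
Round 2: A 12, C 12, D 11, E 12, F 9. F eliminated.
Round 3: A 12, C 12, D 11, E 21. D eliminated.
Round 4: A 12, C 12, E 32. E has a majority (≥29).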